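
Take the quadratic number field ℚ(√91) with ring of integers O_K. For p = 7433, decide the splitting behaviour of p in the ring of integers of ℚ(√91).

remains prime (inert)

Since 91 ≢ 1 mod 4, the ring of integers is ℤ[√91] with discriminant 4·91 = 364.
Since gcd(7433, 364) = 1 the prime 7433 does not ramify.
Euler's criterion: 91^3716 mod 7433 = 7432. Thus (91|7433) = -1.
(91/7433) = -1, so 7433 is inert.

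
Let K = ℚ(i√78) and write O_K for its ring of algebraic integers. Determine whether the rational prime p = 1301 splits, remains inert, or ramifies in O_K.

d = -78 ≡ 2 (mod 4), so O_K = ℤ[√-78] and disc(K) = 4d = -312.
disc(K) = -312 is not divisible by 1301; 1301 is unramified.
Compute (-78/1301) via Euler: 1223^((1301-1)/2) mod 1301 = 1, so (-78/1301) = 1.
Legendre symbol 1 ⇒ 1301 is split.

1301 splits in O_K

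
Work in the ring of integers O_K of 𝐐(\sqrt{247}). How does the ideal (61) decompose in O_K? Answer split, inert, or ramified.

d = 247 ≡ 3 (mod 4), so O_K = ℤ[√247] and disc(K) = 4d = 988.
61 ∤ 988, so 61 is unramified.
Compute (247/61) via Euler: 3^((61-1)/2) mod 61 = 1, so (247/61) = 1.
d is a quadratic residue mod p, hence 61 splits in O_K.

split — (61) = 𝔭₁𝔭₂ with 𝔭₁ ≠ 𝔭₂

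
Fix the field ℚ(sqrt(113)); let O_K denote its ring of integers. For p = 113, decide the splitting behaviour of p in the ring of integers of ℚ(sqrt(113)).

113 mod 4 = 1, hence disc K = 113 and O_K = ℤ[(1+√113)/2].
113 divides disc(K) = 113, so 113 ramifies.

p ramifies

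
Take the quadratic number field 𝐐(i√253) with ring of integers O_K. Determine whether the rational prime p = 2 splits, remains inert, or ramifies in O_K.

ramified — (2) = 𝔭²

d = -253 ≡ 3 (mod 4), so O_K = ℤ[√-253] and disc(K) = 4d = -1012.
disc(K) = -1012 = 2·(-506), so p = 2 is ramified.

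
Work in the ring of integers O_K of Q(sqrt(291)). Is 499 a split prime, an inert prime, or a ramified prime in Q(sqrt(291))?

split — (499) = 𝔭₁𝔭₂ with 𝔭₁ ≠ 𝔭₂

d = 291 ≡ 3 (mod 4), so O_K = ℤ[√291] and disc(K) = 4d = 1164.
Since gcd(499, 1164) = 1 the prime 499 does not ramify.
Euler's criterion: 291^249 mod 499 = 1. Thus (291|499) = 1.
(291/499) = 1, so 499 splits.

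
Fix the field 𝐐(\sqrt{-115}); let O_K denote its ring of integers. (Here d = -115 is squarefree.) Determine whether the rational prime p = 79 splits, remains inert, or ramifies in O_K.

p is inert

Since -115 ≡ 1 mod 4, the ring of integers is ℤ[(1+√-115)/2] with discriminant -115.
Since gcd(79, -115) = 1 the prime 79 does not ramify.
Euler's criterion: (-115)^39 mod 79 = 78. Thus (-115|79) = -1.
Legendre symbol -1 ⇒ 79 is inert.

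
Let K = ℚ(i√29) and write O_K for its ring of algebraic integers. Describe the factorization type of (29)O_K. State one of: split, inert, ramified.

d = -29 ≡ 3 (mod 4), so O_K = ℤ[√-29] and disc(K) = 4d = -116.
Ramification test: 29 | -116. The prime 29 ramifies in K.

ramified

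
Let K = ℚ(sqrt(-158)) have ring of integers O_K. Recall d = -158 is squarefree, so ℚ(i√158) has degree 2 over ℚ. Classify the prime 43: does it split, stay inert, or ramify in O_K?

d = -158 ≡ 2 (mod 4), so O_K = ℤ[√-158] and disc(K) = 4d = -632.
43 ∤ -632, so 43 is unramified.
(-158/43) = 14^21 mod 43 = 1, giving Legendre symbol 1.
d is a quadratic residue mod p, hence 43 splits in O_K.

p splits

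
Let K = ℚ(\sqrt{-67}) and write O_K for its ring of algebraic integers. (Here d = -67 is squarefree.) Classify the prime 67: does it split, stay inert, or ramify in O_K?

d = -67 ≡ 1 (mod 4), so O_K = ℤ[(1+√-67)/2] and disc(K) = d = -67.
Ramification test: 67 | -67. The prime 67 ramifies in K.

ramified — (67) = 𝔭²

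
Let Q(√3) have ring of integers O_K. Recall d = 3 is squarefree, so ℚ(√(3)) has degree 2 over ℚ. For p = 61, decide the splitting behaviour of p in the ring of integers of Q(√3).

Since 3 ≢ 1 mod 4, the ring of integers is ℤ[√3] with discriminant 4·3 = 12.
Since gcd(61, 12) = 1 the prime 61 does not ramify.
Legendre symbol by Euler's criterion: (3/61) ≡ 3^30 ≡ 1 (mod 61), i.e. (3/61) = 1.
d is a quadratic residue mod p, hence 61 splits in O_K.

split — (61) = 𝔭₁𝔭₂ with 𝔭₁ ≠ 𝔭₂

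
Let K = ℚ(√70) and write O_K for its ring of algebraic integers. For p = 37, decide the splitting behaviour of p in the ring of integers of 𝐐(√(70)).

Since 70 ≢ 1 mod 4, the ring of integers is ℤ[√70] with discriminant 4·70 = 280.
37 ∤ 280, so 37 is unramified.
(70/37) = 33^18 mod 37 = 1, giving Legendre symbol 1.
Legendre symbol 1 ⇒ 37 is split.

split — (37) = 𝔭₁𝔭₂ with 𝔭₁ ≠ 𝔭₂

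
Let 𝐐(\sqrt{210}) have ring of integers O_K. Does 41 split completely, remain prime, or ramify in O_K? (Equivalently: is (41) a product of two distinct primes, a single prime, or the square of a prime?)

splits completely

210 mod 4 = 2, hence disc K = 4·210 = 840 and O_K = ℤ[√210].
Since gcd(41, 840) = 1 the prime 41 does not ramify.
(210/41) = 5^20 mod 41 = 1, giving Legendre symbol 1.
d is a quadratic residue mod p, hence 41 splits in O_K.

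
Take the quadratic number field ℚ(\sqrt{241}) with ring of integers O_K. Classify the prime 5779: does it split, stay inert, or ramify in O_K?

5779 splits in O_K

Since 241 ≡ 1 mod 4, the ring of integers is ℤ[(1+√241)/2] with discriminant 241.
Since gcd(5779, 241) = 1 the prime 5779 does not ramify.
Legendre symbol by Euler's criterion: (241/5779) ≡ 241^2889 ≡ 1 (mod 5779), i.e. (241/5779) = 1.
d is a quadratic residue mod p, hence 5779 splits in O_K.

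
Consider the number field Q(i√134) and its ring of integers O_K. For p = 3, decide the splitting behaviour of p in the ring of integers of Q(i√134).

Since -134 ≢ 1 mod 4, the ring of integers is ℤ[√-134] with discriminant 4·(-134) = -536.
Since gcd(3, -536) = 1 the prime 3 does not ramify.
Compute (-134/3) via Euler: 1^((3-1)/2) mod 3 = 1, so (-134/3) = 1.
d is a quadratic residue mod p, hence 3 splits in O_K.

split — (3) = 𝔭₁𝔭₂ with 𝔭₁ ≠ 𝔭₂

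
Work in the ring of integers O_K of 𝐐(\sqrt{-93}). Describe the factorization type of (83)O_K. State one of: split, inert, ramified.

-93 mod 4 = 3, hence disc K = 4·(-93) = -372 and O_K = ℤ[√-93].
Since gcd(83, -372) = 1 the prime 83 does not ramify.
Legendre symbol by Euler's criterion: (-93/83) ≡ (-93)^41 ≡ 82 (mod 83), i.e. (-93/83) = -1.
Legendre symbol -1 ⇒ 83 is inert.

83 remains inert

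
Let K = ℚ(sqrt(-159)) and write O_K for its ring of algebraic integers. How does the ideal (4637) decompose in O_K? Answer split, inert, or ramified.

4637 splits in O_K

Since -159 ≡ 1 mod 4, the ring of integers is ℤ[(1+√-159)/2] with discriminant -159.
Since gcd(4637, -159) = 1 the prime 4637 does not ramify.
Legendre symbol by Euler's criterion: (-159/4637) ≡ (-159)^2318 ≡ 1 (mod 4637), i.e. (-159/4637) = 1.
d is a quadratic residue mod p, hence 4637 splits in O_K.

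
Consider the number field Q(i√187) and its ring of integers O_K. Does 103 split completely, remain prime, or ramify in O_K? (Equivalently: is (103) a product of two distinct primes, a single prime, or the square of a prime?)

Since -187 ≡ 1 mod 4, the ring of integers is ℤ[(1+√-187)/2] with discriminant -187.
103 ∤ -187, so 103 is unramified.
Legendre symbol by Euler's criterion: (-187/103) ≡ (-187)^51 ≡ 1 (mod 103), i.e. (-187/103) = 1.
Legendre symbol 1 ⇒ 103 is split.

splits completely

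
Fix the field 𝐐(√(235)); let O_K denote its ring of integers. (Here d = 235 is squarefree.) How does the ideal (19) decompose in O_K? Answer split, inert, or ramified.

split — (19) = 𝔭₁𝔭₂ with 𝔭₁ ≠ 𝔭₂

Since 235 ≢ 1 mod 4, the ring of integers is ℤ[√235] with discriminant 4·235 = 940.
Since gcd(19, 940) = 1 the prime 19 does not ramify.
Euler's criterion: 235^9 mod 19 = 1. Thus (235|19) = 1.
Legendre symbol 1 ⇒ 19 is split.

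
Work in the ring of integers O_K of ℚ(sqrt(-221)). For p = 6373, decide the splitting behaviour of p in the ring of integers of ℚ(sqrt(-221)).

split

d = -221 ≡ 3 (mod 4), so O_K = ℤ[√-221] and disc(K) = 4d = -884.
6373 ∤ -884, so 6373 is unramified.
(-221/6373) = 6152^3186 mod 6373 = 1, giving Legendre symbol 1.
d is a quadratic residue mod p, hence 6373 splits in O_K.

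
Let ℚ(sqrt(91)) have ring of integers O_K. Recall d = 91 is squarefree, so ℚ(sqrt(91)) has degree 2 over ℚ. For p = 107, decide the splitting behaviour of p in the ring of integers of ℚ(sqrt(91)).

91 mod 4 = 3, hence disc K = 4·91 = 364 and O_K = ℤ[√91].
107 ∤ 364, so 107 is unramified.
(91/107) = 91^53 mod 107 = 106, giving Legendre symbol -1.
d is a non-residue mod p, hence 107 remains inert in O_K.

p is inert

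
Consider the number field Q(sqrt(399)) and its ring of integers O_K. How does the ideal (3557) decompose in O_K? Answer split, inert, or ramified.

Since 399 ≢ 1 mod 4, the ring of integers is ℤ[√399] with discriminant 4·399 = 1596.
disc(K) = 1596 is not divisible by 3557; 3557 is unramified.
Compute (399/3557) via Euler: 399^((3557-1)/2) mod 3557 = 3556, so (399/3557) = -1.
d is a non-residue mod p, hence 3557 remains inert in O_K.

p is inert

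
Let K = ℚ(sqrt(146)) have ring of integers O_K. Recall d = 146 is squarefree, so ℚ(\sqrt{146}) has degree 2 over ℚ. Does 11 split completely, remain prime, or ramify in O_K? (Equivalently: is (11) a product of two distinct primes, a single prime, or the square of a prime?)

split — (11) = 𝔭₁𝔭₂ with 𝔭₁ ≠ 𝔭₂

d = 146 ≡ 2 (mod 4), so O_K = ℤ[√146] and disc(K) = 4d = 584.
disc(K) = 584 is not divisible by 11; 11 is unramified.
(146/11) = 3^5 mod 11 = 1, giving Legendre symbol 1.
d is a quadratic residue mod p, hence 11 splits in O_K.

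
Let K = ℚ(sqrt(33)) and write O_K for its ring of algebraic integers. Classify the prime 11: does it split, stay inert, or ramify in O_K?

ramified — (11) = 𝔭²

33 mod 4 = 1, hence disc K = 33 and O_K = ℤ[(1+√33)/2].
Ramification test: 11 | 33. The prime 11 ramifies in K.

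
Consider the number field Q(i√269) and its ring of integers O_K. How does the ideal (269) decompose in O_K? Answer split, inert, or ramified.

ramified — (269) = 𝔭²

d = -269 ≡ 3 (mod 4), so O_K = ℤ[√-269] and disc(K) = 4d = -1076.
269 divides disc(K) = -1076, so 269 ramifies.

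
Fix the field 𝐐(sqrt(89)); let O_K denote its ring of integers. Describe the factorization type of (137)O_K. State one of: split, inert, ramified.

Since 89 ≡ 1 mod 4, the ring of integers is ℤ[(1+√89)/2] with discriminant 89.
137 ∤ 89, so 137 is unramified.
Legendre symbol by Euler's criterion: (89/137) ≡ 89^68 ≡ 136 (mod 137), i.e. (89/137) = -1.
Legendre symbol -1 ⇒ 137 is inert.

inert — (137) stays prime in O_K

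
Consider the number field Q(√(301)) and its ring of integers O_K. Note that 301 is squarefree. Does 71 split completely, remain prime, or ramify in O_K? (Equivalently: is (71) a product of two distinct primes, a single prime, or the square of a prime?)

p is inert

d = 301 ≡ 1 (mod 4), so O_K = ℤ[(1+√301)/2] and disc(K) = d = 301.
Since gcd(71, 301) = 1 the prime 71 does not ramify.
Legendre symbol by Euler's criterion: (301/71) ≡ 301^35 ≡ 70 (mod 71), i.e. (301/71) = -1.
(301/71) = -1, so 71 is inert.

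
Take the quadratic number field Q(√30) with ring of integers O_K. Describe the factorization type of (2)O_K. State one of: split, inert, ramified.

d = 30 ≡ 2 (mod 4), so O_K = ℤ[√30] and disc(K) = 4d = 120.
disc(K) = 120 = 2·60, so p = 2 is ramified.

p ramifies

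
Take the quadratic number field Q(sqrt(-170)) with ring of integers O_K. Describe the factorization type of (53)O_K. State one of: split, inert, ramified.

d = -170 ≡ 2 (mod 4), so O_K = ℤ[√-170] and disc(K) = 4d = -680.
disc(K) = -680 is not divisible by 53; 53 is unramified.
Compute (-170/53) via Euler: 42^((53-1)/2) mod 53 = 1, so (-170/53) = 1.
(-170/53) = 1, so 53 splits.

split — (53) = 𝔭₁𝔭₂ with 𝔭₁ ≠ 𝔭₂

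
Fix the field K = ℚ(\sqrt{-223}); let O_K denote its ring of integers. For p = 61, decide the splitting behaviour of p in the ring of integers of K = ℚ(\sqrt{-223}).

remains prime (inert)

Since -223 ≡ 1 mod 4, the ring of integers is ℤ[(1+√-223)/2] with discriminant -223.
Since gcd(61, -223) = 1 the prime 61 does not ramify.
Euler's criterion: (-223)^30 mod 61 = 60. Thus (-223|61) = -1.
(-223/61) = -1, so 61 is inert.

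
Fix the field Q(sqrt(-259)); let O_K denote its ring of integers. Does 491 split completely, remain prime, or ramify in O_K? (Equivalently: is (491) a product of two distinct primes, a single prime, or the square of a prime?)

491 splits in O_K

d = -259 ≡ 1 (mod 4), so O_K = ℤ[(1+√-259)/2] and disc(K) = d = -259.
Since gcd(491, -259) = 1 the prime 491 does not ramify.
Legendre symbol by Euler's criterion: (-259/491) ≡ (-259)^245 ≡ 1 (mod 491), i.e. (-259/491) = 1.
Legendre symbol 1 ⇒ 491 is split.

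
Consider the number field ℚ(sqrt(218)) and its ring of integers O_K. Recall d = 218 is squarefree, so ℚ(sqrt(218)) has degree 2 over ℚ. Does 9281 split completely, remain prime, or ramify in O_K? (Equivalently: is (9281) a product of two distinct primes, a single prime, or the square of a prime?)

splits completely

218 mod 4 = 2, hence disc K = 4·218 = 872 and O_K = ℤ[√218].
disc(K) = 872 is not divisible by 9281; 9281 is unramified.
(218/9281) = 218^4640 mod 9281 = 1, giving Legendre symbol 1.
d is a quadratic residue mod p, hence 9281 splits in O_K.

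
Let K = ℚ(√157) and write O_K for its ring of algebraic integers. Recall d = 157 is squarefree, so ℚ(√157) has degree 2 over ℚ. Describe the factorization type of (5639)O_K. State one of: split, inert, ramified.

splits completely

d = 157 ≡ 1 (mod 4), so O_K = ℤ[(1+√157)/2] and disc(K) = d = 157.
5639 ∤ 157, so 5639 is unramified.
Euler's criterion: 157^2819 mod 5639 = 1. Thus (157|5639) = 1.
Legendre symbol 1 ⇒ 5639 is split.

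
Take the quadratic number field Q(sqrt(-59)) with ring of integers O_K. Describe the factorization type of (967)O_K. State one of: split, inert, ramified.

-59 mod 4 = 1, hence disc K = -59 and O_K = ℤ[(1+√-59)/2].
Since gcd(967, -59) = 1 the prime 967 does not ramify.
(-59/967) = 908^483 mod 967 = 966, giving Legendre symbol -1.
d is a non-residue mod p, hence 967 remains inert in O_K.

inert — (967) stays prime in O_K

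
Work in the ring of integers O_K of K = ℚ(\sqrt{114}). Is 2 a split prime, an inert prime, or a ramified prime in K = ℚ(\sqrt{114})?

Since 114 ≢ 1 mod 4, the ring of integers is ℤ[√114] with discriminant 4·114 = 456.
disc(K) = 456 = 2·228, so p = 2 is ramified.

ramified — (2) = 𝔭²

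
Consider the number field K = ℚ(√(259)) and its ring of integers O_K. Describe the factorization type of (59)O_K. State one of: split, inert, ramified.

inert

d = 259 ≡ 3 (mod 4), so O_K = ℤ[√259] and disc(K) = 4d = 1036.
disc(K) = 1036 is not divisible by 59; 59 is unramified.
(259/59) = 23^29 mod 59 = 58, giving Legendre symbol -1.
(259/59) = -1, so 59 is inert.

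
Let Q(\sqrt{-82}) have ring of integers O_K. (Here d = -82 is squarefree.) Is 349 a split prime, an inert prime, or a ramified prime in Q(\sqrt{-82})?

remains prime (inert)

d = -82 ≡ 2 (mod 4), so O_K = ℤ[√-82] and disc(K) = 4d = -328.
349 ∤ -328, so 349 is unramified.
Legendre symbol by Euler's criterion: (-82/349) ≡ (-82)^174 ≡ 348 (mod 349), i.e. (-82/349) = -1.
Legendre symbol -1 ⇒ 349 is inert.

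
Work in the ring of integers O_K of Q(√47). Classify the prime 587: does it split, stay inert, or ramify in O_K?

47 mod 4 = 3, hence disc K = 4·47 = 188 and O_K = ℤ[√47].
disc(K) = 188 is not divisible by 587; 587 is unramified.
(47/587) = 47^293 mod 587 = 1, giving Legendre symbol 1.
d is a quadratic residue mod p, hence 587 splits in O_K.

split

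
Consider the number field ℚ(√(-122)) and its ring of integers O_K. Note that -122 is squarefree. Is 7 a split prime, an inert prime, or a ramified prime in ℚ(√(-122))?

Since -122 ≢ 1 mod 4, the ring of integers is ℤ[√-122] with discriminant 4·(-122) = -488.
Since gcd(7, -488) = 1 the prime 7 does not ramify.
(-122/7) = 4^3 mod 7 = 1, giving Legendre symbol 1.
(-122/7) = 1, so 7 splits.

splits completely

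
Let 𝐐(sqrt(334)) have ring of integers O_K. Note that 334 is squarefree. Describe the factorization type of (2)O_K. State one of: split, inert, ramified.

ramified

Since 334 ≢ 1 mod 4, the ring of integers is ℤ[√334] with discriminant 4·334 = 1336.
2 divides disc(K) = 1336, so 2 ramifies.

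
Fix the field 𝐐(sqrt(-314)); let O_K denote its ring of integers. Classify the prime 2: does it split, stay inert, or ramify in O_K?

Since -314 ≢ 1 mod 4, the ring of integers is ℤ[√-314] with discriminant 4·(-314) = -1256.
Ramification test: 2 | -1256. The prime 2 ramifies in K.

p ramifies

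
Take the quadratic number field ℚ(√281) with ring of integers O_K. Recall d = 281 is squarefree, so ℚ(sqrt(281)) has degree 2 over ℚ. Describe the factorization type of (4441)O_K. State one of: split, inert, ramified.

inert — (4441) stays prime in O_K

Since 281 ≡ 1 mod 4, the ring of integers is ℤ[(1+√281)/2] with discriminant 281.
Since gcd(4441, 281) = 1 the prime 4441 does not ramify.
Compute (281/4441) via Euler: 281^((4441-1)/2) mod 4441 = 4440, so (281/4441) = -1.
(281/4441) = -1, so 4441 is inert.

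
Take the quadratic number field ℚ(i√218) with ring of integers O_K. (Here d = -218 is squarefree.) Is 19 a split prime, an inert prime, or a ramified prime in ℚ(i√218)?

Since -218 ≢ 1 mod 4, the ring of integers is ℤ[√-218] with discriminant 4·(-218) = -872.
Since gcd(19, -872) = 1 the prime 19 does not ramify.
(-218/19) = 10^9 mod 19 = 18, giving Legendre symbol -1.
Legendre symbol -1 ⇒ 19 is inert.

inert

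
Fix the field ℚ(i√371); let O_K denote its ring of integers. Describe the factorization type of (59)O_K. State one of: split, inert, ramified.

remains prime (inert)

-371 mod 4 = 1, hence disc K = -371 and O_K = ℤ[(1+√-371)/2].
59 ∤ -371, so 59 is unramified.
Euler's criterion: (-371)^29 mod 59 = 58. Thus (-371|59) = -1.
Legendre symbol -1 ⇒ 59 is inert.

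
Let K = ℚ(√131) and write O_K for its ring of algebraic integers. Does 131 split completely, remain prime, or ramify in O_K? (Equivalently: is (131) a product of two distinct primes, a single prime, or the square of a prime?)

131 mod 4 = 3, hence disc K = 4·131 = 524 and O_K = ℤ[√131].
disc(K) = 524 = 131·4, so p = 131 is ramified.

131 is ramified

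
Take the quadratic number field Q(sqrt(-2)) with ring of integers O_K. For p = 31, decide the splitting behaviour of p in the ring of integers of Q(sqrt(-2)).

-2 mod 4 = 2, hence disc K = 4·(-2) = -8 and O_K = ℤ[√-2].
Since gcd(31, -8) = 1 the prime 31 does not ramify.
Legendre symbol by Euler's criterion: (-2/31) ≡ (-2)^15 ≡ 30 (mod 31), i.e. (-2/31) = -1.
(-2/31) = -1, so 31 is inert.

inert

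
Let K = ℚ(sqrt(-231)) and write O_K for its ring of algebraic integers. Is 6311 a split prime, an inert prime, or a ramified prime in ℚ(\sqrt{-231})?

Since -231 ≡ 1 mod 4, the ring of integers is ℤ[(1+√-231)/2] with discriminant -231.
disc(K) = -231 is not divisible by 6311; 6311 is unramified.
Compute (-231/6311) via Euler: 6080^((6311-1)/2) mod 6311 = 1, so (-231/6311) = 1.
Legendre symbol 1 ⇒ 6311 is split.

splits completely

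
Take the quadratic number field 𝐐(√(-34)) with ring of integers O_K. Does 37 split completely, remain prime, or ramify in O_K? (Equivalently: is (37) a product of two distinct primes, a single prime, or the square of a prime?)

-34 mod 4 = 2, hence disc K = 4·(-34) = -136 and O_K = ℤ[√-34].
37 ∤ -136, so 37 is unramified.
Compute (-34/37) via Euler: 3^((37-1)/2) mod 37 = 1, so (-34/37) = 1.
Legendre symbol 1 ⇒ 37 is split.

split — (37) = 𝔭₁𝔭₂ with 𝔭₁ ≠ 𝔭₂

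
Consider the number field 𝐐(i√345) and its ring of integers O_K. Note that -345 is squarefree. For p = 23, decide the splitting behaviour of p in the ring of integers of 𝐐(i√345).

Since -345 ≢ 1 mod 4, the ring of integers is ℤ[√-345] with discriminant 4·(-345) = -1380.
Ramification test: 23 | -1380. The prime 23 ramifies in K.

ramified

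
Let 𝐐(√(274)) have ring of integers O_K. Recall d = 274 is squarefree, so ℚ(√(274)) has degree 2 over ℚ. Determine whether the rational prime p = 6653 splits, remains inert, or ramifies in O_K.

p is inert

274 mod 4 = 2, hence disc K = 4·274 = 1096 and O_K = ℤ[√274].
6653 ∤ 1096, so 6653 is unramified.
Euler's criterion: 274^3326 mod 6653 = 6652. Thus (274|6653) = -1.
d is a non-residue mod p, hence 6653 remains inert in O_K.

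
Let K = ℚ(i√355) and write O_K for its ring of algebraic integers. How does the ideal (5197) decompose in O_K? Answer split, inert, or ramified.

d = -355 ≡ 1 (mod 4), so O_K = ℤ[(1+√-355)/2] and disc(K) = d = -355.
5197 ∤ -355, so 5197 is unramified.
Legendre symbol by Euler's criterion: (-355/5197) ≡ (-355)^2598 ≡ 1 (mod 5197), i.e. (-355/5197) = 1.
Legendre symbol 1 ⇒ 5197 is split.

5197 splits in O_K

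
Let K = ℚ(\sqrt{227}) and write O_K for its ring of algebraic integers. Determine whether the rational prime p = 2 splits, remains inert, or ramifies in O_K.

Since 227 ≢ 1 mod 4, the ring of integers is ℤ[√227] with discriminant 4·227 = 908.
disc(K) = 908 = 2·454, so p = 2 is ramified.

ramifies in O_K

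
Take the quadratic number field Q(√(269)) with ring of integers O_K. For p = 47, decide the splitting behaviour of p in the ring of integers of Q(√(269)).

split — (47) = 𝔭₁𝔭₂ with 𝔭₁ ≠ 𝔭₂

Since 269 ≡ 1 mod 4, the ring of integers is ℤ[(1+√269)/2] with discriminant 269.
47 ∤ 269, so 47 is unramified.
(269/47) = 34^23 mod 47 = 1, giving Legendre symbol 1.
Legendre symbol 1 ⇒ 47 is split.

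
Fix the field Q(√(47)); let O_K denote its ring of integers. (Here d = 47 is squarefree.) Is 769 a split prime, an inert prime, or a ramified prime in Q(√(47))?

47 mod 4 = 3, hence disc K = 4·47 = 188 and O_K = ℤ[√47].
Since gcd(769, 188) = 1 the prime 769 does not ramify.
(47/769) = 47^384 mod 769 = 1, giving Legendre symbol 1.
Legendre symbol 1 ⇒ 769 is split.

p splits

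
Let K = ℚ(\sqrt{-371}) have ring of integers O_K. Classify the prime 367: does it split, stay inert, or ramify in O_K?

Since -371 ≡ 1 mod 4, the ring of integers is ℤ[(1+√-371)/2] with discriminant -371.
Since gcd(367, -371) = 1 the prime 367 does not ramify.
(-371/367) = 363^183 mod 367 = 366, giving Legendre symbol -1.
Legendre symbol -1 ⇒ 367 is inert.

remains prime (inert)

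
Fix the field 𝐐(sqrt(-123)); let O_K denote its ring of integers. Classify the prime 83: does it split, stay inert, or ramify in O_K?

inert — (83) stays prime in O_K

-123 mod 4 = 1, hence disc K = -123 and O_K = ℤ[(1+√-123)/2].
Since gcd(83, -123) = 1 the prime 83 does not ramify.
Legendre symbol by Euler's criterion: (-123/83) ≡ (-123)^41 ≡ 82 (mod 83), i.e. (-123/83) = -1.
Legendre symbol -1 ⇒ 83 is inert.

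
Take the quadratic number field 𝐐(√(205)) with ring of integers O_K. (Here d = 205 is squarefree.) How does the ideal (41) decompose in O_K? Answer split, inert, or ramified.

205 mod 4 = 1, hence disc K = 205 and O_K = ℤ[(1+√205)/2].
disc(K) = 205 = 41·5, so p = 41 is ramified.

ramified — (41) = 𝔭²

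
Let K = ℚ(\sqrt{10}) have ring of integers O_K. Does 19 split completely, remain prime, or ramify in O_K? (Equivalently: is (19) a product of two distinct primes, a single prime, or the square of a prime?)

Since 10 ≢ 1 mod 4, the ring of integers is ℤ[√10] with discriminant 4·10 = 40.
Since gcd(19, 40) = 1 the prime 19 does not ramify.
Legendre symbol by Euler's criterion: (10/19) ≡ 10^9 ≡ 18 (mod 19), i.e. (10/19) = -1.
d is a non-residue mod p, hence 19 remains inert in O_K.

p is inert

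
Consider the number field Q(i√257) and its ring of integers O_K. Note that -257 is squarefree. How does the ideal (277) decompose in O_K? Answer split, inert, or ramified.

remains prime (inert)

Since -257 ≢ 1 mod 4, the ring of integers is ℤ[√-257] with discriminant 4·(-257) = -1028.
277 ∤ -1028, so 277 is unramified.
(-257/277) = 20^138 mod 277 = 276, giving Legendre symbol -1.
(-257/277) = -1, so 277 is inert.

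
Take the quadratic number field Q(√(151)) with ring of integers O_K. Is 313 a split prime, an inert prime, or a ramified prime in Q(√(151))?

Since 151 ≢ 1 mod 4, the ring of integers is ℤ[√151] with discriminant 4·151 = 604.
disc(K) = 604 is not divisible by 313; 313 is unramified.
Euler's criterion: 151^156 mod 313 = 1. Thus (151|313) = 1.
d is a quadratic residue mod p, hence 313 splits in O_K.

p splits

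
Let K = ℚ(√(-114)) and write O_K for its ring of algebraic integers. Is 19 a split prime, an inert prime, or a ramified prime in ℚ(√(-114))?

Since -114 ≢ 1 mod 4, the ring of integers is ℤ[√-114] with discriminant 4·(-114) = -456.
19 divides disc(K) = -456, so 19 ramifies.

p ramifies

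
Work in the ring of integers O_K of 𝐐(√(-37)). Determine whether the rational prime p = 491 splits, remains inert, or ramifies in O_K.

remains prime (inert)

Since -37 ≢ 1 mod 4, the ring of integers is ℤ[√-37] with discriminant 4·(-37) = -148.
491 ∤ -148, so 491 is unramified.
Legendre symbol by Euler's criterion: (-37/491) ≡ (-37)^245 ≡ 490 (mod 491), i.e. (-37/491) = -1.
(-37/491) = -1, so 491 is inert.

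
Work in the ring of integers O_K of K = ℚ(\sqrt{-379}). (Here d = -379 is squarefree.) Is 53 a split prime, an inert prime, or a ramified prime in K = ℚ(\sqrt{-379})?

Since -379 ≡ 1 mod 4, the ring of integers is ℤ[(1+√-379)/2] with discriminant -379.
Since gcd(53, -379) = 1 the prime 53 does not ramify.
Euler's criterion: (-379)^26 mod 53 = 52. Thus (-379|53) = -1.
d is a non-residue mod p, hence 53 remains inert in O_K.

53 remains inert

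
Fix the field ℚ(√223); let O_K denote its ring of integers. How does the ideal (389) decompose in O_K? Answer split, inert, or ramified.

Since 223 ≢ 1 mod 4, the ring of integers is ℤ[√223] with discriminant 4·223 = 892.
disc(K) = 892 is not divisible by 389; 389 is unramified.
Legendre symbol by Euler's criterion: (223/389) ≡ 223^194 ≡ 1 (mod 389), i.e. (223/389) = 1.
(223/389) = 1, so 389 splits.

splits completely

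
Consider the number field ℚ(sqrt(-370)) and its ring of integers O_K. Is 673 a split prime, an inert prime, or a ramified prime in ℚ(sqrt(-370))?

-370 mod 4 = 2, hence disc K = 4·(-370) = -1480 and O_K = ℤ[√-370].
673 ∤ -1480, so 673 is unramified.
Euler's criterion: (-370)^336 mod 673 = 672. Thus (-370|673) = -1.
Legendre symbol -1 ⇒ 673 is inert.

p is inert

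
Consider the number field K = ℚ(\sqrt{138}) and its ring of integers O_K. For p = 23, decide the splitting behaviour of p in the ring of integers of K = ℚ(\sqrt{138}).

Since 138 ≢ 1 mod 4, the ring of integers is ℤ[√138] with discriminant 4·138 = 552.
23 divides disc(K) = 552, so 23 ramifies.

23 is ramified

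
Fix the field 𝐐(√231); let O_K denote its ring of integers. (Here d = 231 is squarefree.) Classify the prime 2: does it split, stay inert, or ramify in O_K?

ramifies in O_K

Since 231 ≢ 1 mod 4, the ring of integers is ℤ[√231] with discriminant 4·231 = 924.
disc(K) = 924 = 2·462, so p = 2 is ramified.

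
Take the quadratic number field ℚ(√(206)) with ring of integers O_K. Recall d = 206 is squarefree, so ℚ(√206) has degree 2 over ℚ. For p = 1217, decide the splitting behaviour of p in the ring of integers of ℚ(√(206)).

1217 remains inert

Since 206 ≢ 1 mod 4, the ring of integers is ℤ[√206] with discriminant 4·206 = 824.
1217 ∤ 824, so 1217 is unramified.
Euler's criterion: 206^608 mod 1217 = 1216. Thus (206|1217) = -1.
d is a non-residue mod p, hence 1217 remains inert in O_K.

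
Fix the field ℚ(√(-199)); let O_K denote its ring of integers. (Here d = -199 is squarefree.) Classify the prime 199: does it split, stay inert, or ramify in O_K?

ramifies in O_K

-199 mod 4 = 1, hence disc K = -199 and O_K = ℤ[(1+√-199)/2].
disc(K) = -199 = 199·(-1), so p = 199 is ramified.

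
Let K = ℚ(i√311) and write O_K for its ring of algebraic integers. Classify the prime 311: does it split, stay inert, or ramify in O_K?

ramifies in O_K

Since -311 ≡ 1 mod 4, the ring of integers is ℤ[(1+√-311)/2] with discriminant -311.
311 divides disc(K) = -311, so 311 ramifies.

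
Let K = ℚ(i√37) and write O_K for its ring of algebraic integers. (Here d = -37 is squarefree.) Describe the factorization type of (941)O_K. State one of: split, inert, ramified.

split — (941) = 𝔭₁𝔭₂ with 𝔭₁ ≠ 𝔭₂

-37 mod 4 = 3, hence disc K = 4·(-37) = -148 and O_K = ℤ[√-37].
Since gcd(941, -148) = 1 the prime 941 does not ramify.
Compute (-37/941) via Euler: 904^((941-1)/2) mod 941 = 1, so (-37/941) = 1.
d is a quadratic residue mod p, hence 941 splits in O_K.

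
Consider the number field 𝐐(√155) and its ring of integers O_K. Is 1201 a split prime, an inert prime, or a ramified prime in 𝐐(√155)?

p is inert

155 mod 4 = 3, hence disc K = 4·155 = 620 and O_K = ℤ[√155].
1201 ∤ 620, so 1201 is unramified.
Compute (155/1201) via Euler: 155^((1201-1)/2) mod 1201 = 1200, so (155/1201) = -1.
d is a non-residue mod p, hence 1201 remains inert in O_K.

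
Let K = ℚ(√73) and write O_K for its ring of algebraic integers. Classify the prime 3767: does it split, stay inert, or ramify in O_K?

inert — (3767) stays prime in O_K

73 mod 4 = 1, hence disc K = 73 and O_K = ℤ[(1+√73)/2].
Since gcd(3767, 73) = 1 the prime 3767 does not ramify.
(73/3767) = 73^1883 mod 3767 = 3766, giving Legendre symbol -1.
Legendre symbol -1 ⇒ 3767 is inert.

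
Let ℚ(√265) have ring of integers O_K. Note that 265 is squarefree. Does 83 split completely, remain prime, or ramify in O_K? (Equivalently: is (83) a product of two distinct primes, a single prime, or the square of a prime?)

265 mod 4 = 1, hence disc K = 265 and O_K = ℤ[(1+√265)/2].
disc(K) = 265 is not divisible by 83; 83 is unramified.
Legendre symbol by Euler's criterion: (265/83) ≡ 265^41 ≡ 1 (mod 83), i.e. (265/83) = 1.
(265/83) = 1, so 83 splits.

split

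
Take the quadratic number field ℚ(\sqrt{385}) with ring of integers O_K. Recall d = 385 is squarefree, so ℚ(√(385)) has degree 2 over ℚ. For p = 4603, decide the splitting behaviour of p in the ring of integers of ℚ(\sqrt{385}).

4603 remains inert

Since 385 ≡ 1 mod 4, the ring of integers is ℤ[(1+√385)/2] with discriminant 385.
4603 ∤ 385, so 4603 is unramified.
(385/4603) = 385^2301 mod 4603 = 4602, giving Legendre symbol -1.
d is a non-residue mod p, hence 4603 remains inert in O_K.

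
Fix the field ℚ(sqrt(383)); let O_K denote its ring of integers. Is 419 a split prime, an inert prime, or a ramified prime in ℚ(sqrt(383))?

Since 383 ≢ 1 mod 4, the ring of integers is ℤ[√383] with discriminant 4·383 = 1532.
419 ∤ 1532, so 419 is unramified.
(383/419) = 383^209 mod 419 = 418, giving Legendre symbol -1.
d is a non-residue mod p, hence 419 remains inert in O_K.

419 remains inert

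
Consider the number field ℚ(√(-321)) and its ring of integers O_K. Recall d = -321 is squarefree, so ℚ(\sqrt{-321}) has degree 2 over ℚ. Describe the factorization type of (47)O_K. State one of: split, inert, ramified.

split

d = -321 ≡ 3 (mod 4), so O_K = ℤ[√-321] and disc(K) = 4d = -1284.
Since gcd(47, -1284) = 1 the prime 47 does not ramify.
(-321/47) = 8^23 mod 47 = 1, giving Legendre symbol 1.
Legendre symbol 1 ⇒ 47 is split.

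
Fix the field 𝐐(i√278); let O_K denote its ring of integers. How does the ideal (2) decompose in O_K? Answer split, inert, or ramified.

d = -278 ≡ 2 (mod 4), so O_K = ℤ[√-278] and disc(K) = 4d = -1112.
Ramification test: 2 | -1112. The prime 2 ramifies in K.

2 is ramified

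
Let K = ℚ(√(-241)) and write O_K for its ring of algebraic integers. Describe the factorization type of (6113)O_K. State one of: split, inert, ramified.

6113 remains inert

d = -241 ≡ 3 (mod 4), so O_K = ℤ[√-241] and disc(K) = 4d = -964.
disc(K) = -964 is not divisible by 6113; 6113 is unramified.
Legendre symbol by Euler's criterion: (-241/6113) ≡ (-241)^3056 ≡ 6112 (mod 6113), i.e. (-241/6113) = -1.
(-241/6113) = -1, so 6113 is inert.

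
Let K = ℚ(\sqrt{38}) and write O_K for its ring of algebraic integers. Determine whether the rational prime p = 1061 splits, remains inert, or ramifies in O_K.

inert — (1061) stays prime in O_K

38 mod 4 = 2, hence disc K = 4·38 = 152 and O_K = ℤ[√38].
Since gcd(1061, 152) = 1 the prime 1061 does not ramify.
(38/1061) = 38^530 mod 1061 = 1060, giving Legendre symbol -1.
Legendre symbol -1 ⇒ 1061 is inert.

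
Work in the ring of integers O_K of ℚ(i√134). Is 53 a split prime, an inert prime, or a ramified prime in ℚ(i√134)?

53 splits in O_K

-134 mod 4 = 2, hence disc K = 4·(-134) = -536 and O_K = ℤ[√-134].
Since gcd(53, -536) = 1 the prime 53 does not ramify.
Legendre symbol by Euler's criterion: (-134/53) ≡ (-134)^26 ≡ 1 (mod 53), i.e. (-134/53) = 1.
Legendre symbol 1 ⇒ 53 is split.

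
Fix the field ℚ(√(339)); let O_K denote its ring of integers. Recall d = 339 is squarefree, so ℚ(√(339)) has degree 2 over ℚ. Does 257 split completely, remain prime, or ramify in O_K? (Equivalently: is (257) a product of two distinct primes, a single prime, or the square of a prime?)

inert

Since 339 ≢ 1 mod 4, the ring of integers is ℤ[√339] with discriminant 4·339 = 1356.
disc(K) = 1356 is not divisible by 257; 257 is unramified.
Legendre symbol by Euler's criterion: (339/257) ≡ 339^128 ≡ 256 (mod 257), i.e. (339/257) = -1.
d is a non-residue mod p, hence 257 remains inert in O_K.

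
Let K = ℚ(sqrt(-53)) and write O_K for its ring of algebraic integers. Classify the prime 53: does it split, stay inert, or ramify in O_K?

53 is ramified

Since -53 ≢ 1 mod 4, the ring of integers is ℤ[√-53] with discriminant 4·(-53) = -212.
53 divides disc(K) = -212, so 53 ramifies.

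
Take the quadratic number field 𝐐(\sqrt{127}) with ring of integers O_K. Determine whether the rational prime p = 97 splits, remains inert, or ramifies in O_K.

inert

Since 127 ≢ 1 mod 4, the ring of integers is ℤ[√127] with discriminant 4·127 = 508.
disc(K) = 508 is not divisible by 97; 97 is unramified.
Euler's criterion: 127^48 mod 97 = 96. Thus (127|97) = -1.
(127/97) = -1, so 97 is inert.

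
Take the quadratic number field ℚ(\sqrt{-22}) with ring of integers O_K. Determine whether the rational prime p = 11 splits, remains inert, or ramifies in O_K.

Since -22 ≢ 1 mod 4, the ring of integers is ℤ[√-22] with discriminant 4·(-22) = -88.
11 divides disc(K) = -88, so 11 ramifies.

ramified — (11) = 𝔭²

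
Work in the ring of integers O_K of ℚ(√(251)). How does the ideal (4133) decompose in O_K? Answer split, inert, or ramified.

splits completely

251 mod 4 = 3, hence disc K = 4·251 = 1004 and O_K = ℤ[√251].
disc(K) = 1004 is not divisible by 4133; 4133 is unramified.
Legendre symbol by Euler's criterion: (251/4133) ≡ 251^2066 ≡ 1 (mod 4133), i.e. (251/4133) = 1.
(251/4133) = 1, so 4133 splits.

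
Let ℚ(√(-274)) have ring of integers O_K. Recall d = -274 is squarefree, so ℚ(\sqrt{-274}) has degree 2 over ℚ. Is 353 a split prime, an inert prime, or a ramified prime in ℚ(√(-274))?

353 remains inert

d = -274 ≡ 2 (mod 4), so O_K = ℤ[√-274] and disc(K) = 4d = -1096.
Since gcd(353, -1096) = 1 the prime 353 does not ramify.
Compute (-274/353) via Euler: 79^((353-1)/2) mod 353 = 352, so (-274/353) = -1.
(-274/353) = -1, so 353 is inert.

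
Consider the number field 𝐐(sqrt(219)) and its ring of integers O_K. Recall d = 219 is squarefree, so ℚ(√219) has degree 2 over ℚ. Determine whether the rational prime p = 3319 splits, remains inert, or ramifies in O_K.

split — (3319) = 𝔭₁𝔭₂ with 𝔭₁ ≠ 𝔭₂

219 mod 4 = 3, hence disc K = 4·219 = 876 and O_K = ℤ[√219].
disc(K) = 876 is not divisible by 3319; 3319 is unramified.
Compute (219/3319) via Euler: 219^((3319-1)/2) mod 3319 = 1, so (219/3319) = 1.
(219/3319) = 1, so 3319 splits.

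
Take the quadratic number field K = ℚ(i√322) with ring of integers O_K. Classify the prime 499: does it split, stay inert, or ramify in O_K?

split — (499) = 𝔭₁𝔭₂ with 𝔭₁ ≠ 𝔭₂

-322 mod 4 = 2, hence disc K = 4·(-322) = -1288 and O_K = ℤ[√-322].
Since gcd(499, -1288) = 1 the prime 499 does not ramify.
Euler's criterion: (-322)^249 mod 499 = 1. Thus (-322|499) = 1.
Legendre symbol 1 ⇒ 499 is split.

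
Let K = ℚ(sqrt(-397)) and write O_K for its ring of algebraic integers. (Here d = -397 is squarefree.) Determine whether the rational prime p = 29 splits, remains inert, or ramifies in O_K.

p splits

Since -397 ≢ 1 mod 4, the ring of integers is ℤ[√-397] with discriminant 4·(-397) = -1588.
disc(K) = -1588 is not divisible by 29; 29 is unramified.
Compute (-397/29) via Euler: 9^((29-1)/2) mod 29 = 1, so (-397/29) = 1.
Legendre symbol 1 ⇒ 29 is split.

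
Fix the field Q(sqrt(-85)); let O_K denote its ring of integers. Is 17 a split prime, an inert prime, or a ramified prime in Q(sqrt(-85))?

-85 mod 4 = 3, hence disc K = 4·(-85) = -340 and O_K = ℤ[√-85].
Ramification test: 17 | -340. The prime 17 ramifies in K.

p ramifies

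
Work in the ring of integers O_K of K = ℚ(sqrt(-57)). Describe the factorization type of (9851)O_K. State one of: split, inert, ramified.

9851 splits in O_K

-57 mod 4 = 3, hence disc K = 4·(-57) = -228 and O_K = ℤ[√-57].
Since gcd(9851, -228) = 1 the prime 9851 does not ramify.
(-57/9851) = 9794^4925 mod 9851 = 1, giving Legendre symbol 1.
d is a quadratic residue mod p, hence 9851 splits in O_K.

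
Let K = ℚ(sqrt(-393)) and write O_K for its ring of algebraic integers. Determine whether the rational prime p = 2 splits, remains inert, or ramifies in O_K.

ramified — (2) = 𝔭²

-393 mod 4 = 3, hence disc K = 4·(-393) = -1572 and O_K = ℤ[√-393].
Ramification test: 2 | -1572. The prime 2 ramifies in K.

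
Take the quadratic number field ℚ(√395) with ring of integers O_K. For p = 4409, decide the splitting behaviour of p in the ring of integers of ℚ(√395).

splits completely

Since 395 ≢ 1 mod 4, the ring of integers is ℤ[√395] with discriminant 4·395 = 1580.
4409 ∤ 1580, so 4409 is unramified.
Compute (395/4409) via Euler: 395^((4409-1)/2) mod 4409 = 1, so (395/4409) = 1.
(395/4409) = 1, so 4409 splits.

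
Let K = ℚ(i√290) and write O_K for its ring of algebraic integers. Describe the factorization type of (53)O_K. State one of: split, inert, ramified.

-290 mod 4 = 2, hence disc K = 4·(-290) = -1160 and O_K = ℤ[√-290].
Since gcd(53, -1160) = 1 the prime 53 does not ramify.
Compute (-290/53) via Euler: 28^((53-1)/2) mod 53 = 1, so (-290/53) = 1.
(-290/53) = 1, so 53 splits.

splits completely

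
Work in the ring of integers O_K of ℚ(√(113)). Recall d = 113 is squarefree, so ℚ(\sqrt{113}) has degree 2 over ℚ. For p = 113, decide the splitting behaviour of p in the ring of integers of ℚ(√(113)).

Since 113 ≡ 1 mod 4, the ring of integers is ℤ[(1+√113)/2] with discriminant 113.
disc(K) = 113 = 113·1, so p = 113 is ramified.

113 is ramified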